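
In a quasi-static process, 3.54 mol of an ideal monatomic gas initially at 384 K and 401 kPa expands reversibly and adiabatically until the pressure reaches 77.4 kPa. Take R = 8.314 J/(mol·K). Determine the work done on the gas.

-8170 J

V₁ = nRT₁/P₁ = 3.54×8.314×384/401 = 28.2 L.
Adiabatic: T₂/T₁ = (P₂/P₁)^((γ−1)/γ) ⇒ T₂ = 384×(0.193)^0.400 = 199 K; V₂ = 75.6 L.
ΔU = nCvΔT = 3.54×12.5×(199−384) = -8170 J.
Q = 0 for an adiabatic process, so W = −ΔU = 8170 J.
Work done on the gas = −W_by = -8170 J.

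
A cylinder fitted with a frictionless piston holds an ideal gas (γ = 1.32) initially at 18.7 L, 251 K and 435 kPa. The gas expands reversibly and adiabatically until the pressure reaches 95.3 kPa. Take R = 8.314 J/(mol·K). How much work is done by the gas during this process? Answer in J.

n = P₁V₁/(RT₁) = 435×18.7/(8.314×251) = 3.90 mol.
Adiabatic: T₂/T₁ = (P₂/P₁)^((γ−1)/γ) ⇒ T₂ = 251×(0.219)^0.242 = 174 K; V₂ = 59.1 L.
ΔU = nCvΔT = 3.90×26.0×(174−251) = -7830 J.
Q = 0 for an adiabatic process, so W = −ΔU = 7830 J.

7830 J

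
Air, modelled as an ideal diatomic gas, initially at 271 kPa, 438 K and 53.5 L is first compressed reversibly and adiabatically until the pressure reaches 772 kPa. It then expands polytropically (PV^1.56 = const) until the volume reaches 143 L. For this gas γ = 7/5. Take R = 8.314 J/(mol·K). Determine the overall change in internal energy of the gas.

-17700 J

n = P₁V₁/(RT₁) = 271×53.5/(8.314×438) = 3.98 mol.
Step 1 — Adiabatic: T₂/T₁ = (P₂/P₁)^((γ−1)/γ) ⇒ T₂ = 438×(2.85)^0.286 = 591 K; V₂ = 25.3 L.
ΔU = nCvΔT = 3.98×20.8×(591−438) = 12600 J.
Q = 0 for an adiabatic process, so W = −ΔU = -12600 J.
State after step 1: P = 772 kPa, V = 25.3 L, T = 591 K.
Step 2 — Polytropic n=1.56: T₂ = T₁(V₁/V₂)^(n−1) = 591×(0.177)^0.56 = 224 K; P₂ = P₁(V₁/V₂)^n = 51.9 kPa.
W = (P₁V₁−P₂V₂)/(n−1) = (772×25.3−51.9×143)/0.56 = 21700 J.
ΔU = nCvΔT = 3.98×20.8×(224−591) = -30300 J.
Q = ΔU + W = -8670 J.
Net over both steps: W = 9030 J, Q = -8670 J, ΔU = -17700 J.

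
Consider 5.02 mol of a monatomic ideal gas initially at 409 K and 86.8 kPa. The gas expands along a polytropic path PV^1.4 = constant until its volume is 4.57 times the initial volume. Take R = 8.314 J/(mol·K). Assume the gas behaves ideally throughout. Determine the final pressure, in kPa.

10.3 kPa

V₁ = nRT₁/P₁ = 5.02×8.314×409/86.8 = 197 L.
Polytropic n=1.4: T₂ = T₁(V₁/V₂)^(n−1) = 409×(0.219)^0.40 = 223 K; P₂ = P₁(V₁/V₂)^n = 10.3 kPa.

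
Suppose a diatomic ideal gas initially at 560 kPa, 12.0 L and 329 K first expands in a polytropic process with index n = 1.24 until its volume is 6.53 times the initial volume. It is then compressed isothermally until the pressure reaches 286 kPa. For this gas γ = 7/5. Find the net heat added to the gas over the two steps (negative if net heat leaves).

n = P₁V₁/(RT₁) = 560×12.0/(8.314×329) = 2.46 mol.
Step 1 — Polytropic n=1.24: T₂ = T₁(V₁/V₂)^(n−1) = 329×(0.153)^0.24 = 210 K; P₂ = P₁(V₁/V₂)^n = 54.7 kPa.
W = (P₁V₁−P₂V₂)/(n−1) = (560×12.0−54.7×78.4)/0.24 = 10200 J.
ΔU = nCvΔT = 2.46×20.8×(210−329) = -6090 J.
Q = ΔU + W = 4060 J.
State after step 1: P = 54.7 kPa, V = 78.4 L, T = 210 K.
Step 2 — Isothermal: T stays 210 K; PV = const ⇒ V₂ = 15.0 L, P₂ = 286 kPa.
ΔU = 0 (ideal gas, T constant).
W = nRT ln(V₂/V₁) = 2.46×8.314×210×ln(0.191) = -7090 J.
Q = ΔU + W = -7090 J.
Net over both steps: W = 3060 J, Q = -3030 J, ΔU = -6090 J.

-3030 J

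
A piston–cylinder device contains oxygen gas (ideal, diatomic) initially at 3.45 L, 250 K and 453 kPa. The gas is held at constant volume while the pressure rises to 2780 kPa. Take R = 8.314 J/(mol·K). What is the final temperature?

Isochoric: V stays 3.45 L; P/T = const ⇒ T₂ = 1530 K, P₂ = 2780 kPa.

1530 K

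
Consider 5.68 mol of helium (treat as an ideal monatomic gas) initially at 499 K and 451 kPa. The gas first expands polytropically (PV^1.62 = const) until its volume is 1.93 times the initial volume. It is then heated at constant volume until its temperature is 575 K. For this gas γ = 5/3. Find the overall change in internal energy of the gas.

5380 J

V₁ = nRT₁/P₁ = 5.68×8.314×499/451 = 52.2 L.
Step 1 — Polytropic n=1.62: T₂ = T₁(V₁/V₂)^(n−1) = 499×(0.518)^0.62 = 332 K; P₂ = P₁(V₁/V₂)^n = 155 kPa.
W = (P₁V₁−P₂V₂)/(n−1) = (451×52.2−155×101)/0.62 = 12700 J.
ΔU = nCvΔT = 5.68×12.5×(332−499) = -11800 J.
Q = ΔU + W = 891 J.
State after step 1: P = 155 kPa, V = 101 L, T = 332 K.
Step 2 — Isochoric: V stays 101 L; P/T = const ⇒ T₂ = 575 K, P₂ = 269 kPa.
W = 0 (no volume change).
ΔU = nCvΔT = 5.68×12.5×(575−332) = 17200 J.
Q = ΔU = 17200 J.
Net over both steps: W = 12700 J, Q = 18100 J, ΔU = 5380 J.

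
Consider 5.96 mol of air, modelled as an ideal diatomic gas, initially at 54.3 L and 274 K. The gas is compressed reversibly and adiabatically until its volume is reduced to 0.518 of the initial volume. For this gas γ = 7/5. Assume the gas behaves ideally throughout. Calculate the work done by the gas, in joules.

P₁ = nRT₁/V₁ = 5.96×8.314×274/54.3 = 250 kPa.
Adiabatic: TV^(γ−1) = const ⇒ T₂ = 274×(1.93)^0.400 = 356 K; PV^γ = const ⇒ P₂ = 628 kPa.
ΔU = nCvΔT = 5.96×20.8×(356−274) = 10200 J.
Q = 0 for an adiabatic process, so W = −ΔU = -10200 J.

-10200 J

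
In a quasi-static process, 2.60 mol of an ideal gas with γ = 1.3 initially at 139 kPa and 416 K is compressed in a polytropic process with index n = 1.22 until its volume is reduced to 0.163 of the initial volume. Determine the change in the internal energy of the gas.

14700 J

V₁ = nRT₁/P₁ = 2.60×8.314×416/139 = 64.7 L.
Polytropic n=1.22: T₂ = T₁(V₁/V₂)^(n−1) = 416×(6.13)^0.22 = 620 K; P₂ = P₁(V₁/V₂)^n = 1270 kPa.
For an ideal gas ΔU = nCvΔT with Cv = R/(γ−1) = 27.7 J/(mol·K).
ΔU = 2.60×27.7×(620−416) = 14700 J.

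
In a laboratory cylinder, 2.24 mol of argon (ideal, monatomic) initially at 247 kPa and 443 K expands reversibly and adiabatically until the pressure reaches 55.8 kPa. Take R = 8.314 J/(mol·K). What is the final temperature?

244 K

V₁ = nRT₁/P₁ = 2.24×8.314×443/247 = 33.4 L.
Adiabatic: T₂/T₁ = (P₂/P₁)^((γ−1)/γ) ⇒ T₂ = 443×(0.226)^0.400 = 244 K; V₂ = 81.5 L.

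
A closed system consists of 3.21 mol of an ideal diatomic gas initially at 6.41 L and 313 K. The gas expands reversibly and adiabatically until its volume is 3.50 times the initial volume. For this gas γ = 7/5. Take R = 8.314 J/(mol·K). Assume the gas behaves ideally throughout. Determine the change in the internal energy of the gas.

-8230 J

P₁ = nRT₁/V₁ = 3.21×8.314×313/6.41 = 1300 kPa.
Adiabatic: TV^(γ−1) = const ⇒ T₂ = 313×(0.286)^0.400 = 190 K; PV^γ = const ⇒ P₂ = 226 kPa.
For an ideal gas ΔU = nCvΔT with Cv = (5/2)R = 20.8 J/(mol·K).
ΔU = 3.21×20.8×(190−313) = -8230 J.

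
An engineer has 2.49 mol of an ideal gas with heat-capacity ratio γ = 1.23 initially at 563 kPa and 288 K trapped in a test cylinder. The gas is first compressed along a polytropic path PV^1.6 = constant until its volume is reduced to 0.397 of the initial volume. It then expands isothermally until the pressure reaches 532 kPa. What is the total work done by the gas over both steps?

8570 J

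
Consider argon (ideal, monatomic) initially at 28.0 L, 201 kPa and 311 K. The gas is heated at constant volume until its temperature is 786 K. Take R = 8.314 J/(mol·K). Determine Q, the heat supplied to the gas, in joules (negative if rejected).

n = P₁V₁/(RT₁) = 201×28.0/(8.314×311) = 2.18 mol.
Isochoric: V stays 28.0 L; P/T = const ⇒ T₂ = 786 K, P₂ = 508 kPa.
W = 0 (no volume change).
ΔU = nCvΔT = 2.18×12.5×(786−311) = 12900 J.
Q = ΔU = 12900 J.

12900 J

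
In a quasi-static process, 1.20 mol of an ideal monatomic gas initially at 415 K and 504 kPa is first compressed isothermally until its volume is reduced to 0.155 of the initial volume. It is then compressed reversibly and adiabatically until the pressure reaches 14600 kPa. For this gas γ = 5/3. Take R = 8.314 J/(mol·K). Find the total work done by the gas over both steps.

-12800 J

V₁ = nRT₁/P₁ = 1.20×8.314×415/504 = 8.22 L.
Step 1 — Isothermal: T stays 415 K; PV = const ⇒ V₂ = 1.27 L, P₂ = 3250 kPa.
ΔU = 0 (ideal gas, T constant).
W = nRT ln(V₂/V₁) = 1.20×8.314×415×ln(0.155) = -7720 J.
Q = ΔU + W = -7720 J.
State after step 1: P = 3250 kPa, V = 1.27 L, T = 415 K.
Step 2 — Adiabatic: T₂/T₁ = (P₂/P₁)^((γ−1)/γ) ⇒ T₂ = 415×(4.49)^0.400 = 757 K; V₂ = 0.517 L.
ΔU = nCvΔT = 1.20×12.5×(757−415) = 5110 J.
Q = 0 for an adiabatic process, so W = −ΔU = -5110 J.
Net over both steps: W = -12800 J, Q = -7720 J, ΔU = 5110 J.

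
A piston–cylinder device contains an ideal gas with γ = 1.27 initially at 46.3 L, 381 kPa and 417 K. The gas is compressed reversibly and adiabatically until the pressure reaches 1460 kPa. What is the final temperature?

Adiabatic: T₂/T₁ = (P₂/P₁)^((γ−1)/γ) ⇒ T₂ = 417×(3.83)^0.213 = 555 K; V₂ = 16.1 L.

555 K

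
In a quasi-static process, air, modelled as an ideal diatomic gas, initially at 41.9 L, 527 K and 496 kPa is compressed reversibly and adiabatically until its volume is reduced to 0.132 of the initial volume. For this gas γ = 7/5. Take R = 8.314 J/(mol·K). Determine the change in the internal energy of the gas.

n = P₁V₁/(RT₁) = 496×41.9/(8.314×527) = 4.74 mol.
Adiabatic: TV^(γ−1) = const ⇒ T₂ = 527×(7.58)^0.400 = 1180 K; PV^γ = const ⇒ P₂ = 8450 kPa.
For an ideal gas ΔU = nCvΔT with Cv = (5/2)R = 20.8 J/(mol·K).
ΔU = 4.74×20.8×(1180−527) = 64800 J.

64800 J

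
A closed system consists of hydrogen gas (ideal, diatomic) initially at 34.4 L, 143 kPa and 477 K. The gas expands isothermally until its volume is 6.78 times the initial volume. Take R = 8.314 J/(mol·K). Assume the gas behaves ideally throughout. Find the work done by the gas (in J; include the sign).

9420 J

n = P₁V₁/(RT₁) = 143×34.4/(8.314×477) = 1.24 mol.
Isothermal: T stays 477 K; PV = const ⇒ V₂ = 233 L, P₂ = 21.1 kPa.
W = nRT ln(V₂/V₁) = 1.24×8.314×477×ln(6.78) = 9420 J.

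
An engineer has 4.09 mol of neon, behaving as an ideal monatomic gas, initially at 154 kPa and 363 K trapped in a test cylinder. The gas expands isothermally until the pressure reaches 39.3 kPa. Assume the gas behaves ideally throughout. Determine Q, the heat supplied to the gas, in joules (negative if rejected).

V₁ = nRT₁/P₁ = 4.09×8.314×363/154 = 80.2 L.
Isothermal: T stays 363 K; PV = const ⇒ V₂ = 314 L, P₂ = 39.3 kPa.
ΔU = 0 (ideal gas, T constant).
W = nRT ln(V₂/V₁) = 4.09×8.314×363×ln(3.92) = 16900 J.
Q = ΔU + W = 16900 J.

16900 J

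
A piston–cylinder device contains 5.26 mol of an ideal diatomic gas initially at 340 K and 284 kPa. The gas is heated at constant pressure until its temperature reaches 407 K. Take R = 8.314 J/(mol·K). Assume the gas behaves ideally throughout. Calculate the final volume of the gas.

62.7 L

V₁ = nRT₁/P₁ = 5.26×8.314×340/284 = 52.4 L.
Isobaric: P stays 284 kPa; V/T = const ⇒ T₂ = 407 K, V₂ = 62.7 L.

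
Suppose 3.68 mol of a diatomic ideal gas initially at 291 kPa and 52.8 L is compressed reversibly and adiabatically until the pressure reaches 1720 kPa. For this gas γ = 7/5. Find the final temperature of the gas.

834 K

T₁ = P₁V₁/(nR) = 291×52.8/(3.68×8.314) = 502 K.
Adiabatic: T₂/T₁ = (P₂/P₁)^((γ−1)/γ) ⇒ T₂ = 502×(5.91)^0.286 = 834 K; V₂ = 14.8 L.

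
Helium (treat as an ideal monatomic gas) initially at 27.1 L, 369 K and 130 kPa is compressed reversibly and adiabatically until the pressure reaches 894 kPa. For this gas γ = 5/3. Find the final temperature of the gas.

798 K

Adiabatic: T₂/T₁ = (P₂/P₁)^((γ−1)/γ) ⇒ T₂ = 369×(6.88)^0.400 = 798 K; V₂ = 8.52 L.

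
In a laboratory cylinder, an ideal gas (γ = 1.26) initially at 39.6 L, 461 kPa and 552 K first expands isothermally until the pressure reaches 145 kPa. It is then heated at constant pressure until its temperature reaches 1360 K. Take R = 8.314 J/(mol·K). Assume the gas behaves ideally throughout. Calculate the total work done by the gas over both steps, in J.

n = P₁V₁/(RT₁) = 461×39.6/(8.314×552) = 3.98 mol.
Step 1 — Isothermal: T stays 552 K; PV = const ⇒ V₂ = 126 L, P₂ = 145 kPa.
ΔU = 0 (ideal gas, T constant).
W = nRT ln(V₂/V₁) = 3.98×8.314×552×ln(3.18) = 21100 J.
Q = ΔU + W = 21100 J.
State after step 1: P = 145 kPa, V = 126 L, T = 552 K.
Step 2 — Isobaric: P stays 145 kPa; V/T = const ⇒ T₂ = 1360 K, V₂ = 310 L.
W = PΔV = 145×(310−126) kPa·L = 26700 J.
ΔU = nCvΔT = 3.98×32.0×(1360−552) = 103000 J.
Q = ΔU + W = nCpΔT = 129000 J.
Net over both steps: W = 47800 J, Q = 151000 J, ΔU = 103000 J.

47800 J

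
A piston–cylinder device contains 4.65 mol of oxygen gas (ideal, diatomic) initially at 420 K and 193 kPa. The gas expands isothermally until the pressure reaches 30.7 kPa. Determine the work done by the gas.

29900 J

V₁ = nRT₁/P₁ = 4.65×8.314×420/193 = 84.1 L.
Isothermal: T stays 420 K; PV = const ⇒ V₂ = 529 L, P₂ = 30.7 kPa.
W = nRT ln(V₂/V₁) = 4.65×8.314×420×ln(6.29) = 29900 J.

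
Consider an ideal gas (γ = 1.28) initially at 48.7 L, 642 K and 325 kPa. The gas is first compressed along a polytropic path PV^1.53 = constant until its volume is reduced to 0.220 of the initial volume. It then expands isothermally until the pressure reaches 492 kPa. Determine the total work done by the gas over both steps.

n = P₁V₁/(RT₁) = 325×48.7/(8.314×642) = 2.97 mol.
Step 1 — Polytropic n=1.53: T₂ = T₁(V₁/V₂)^(n−1) = 642×(4.55)^0.53 = 1430 K; P₂ = P₁(V₁/V₂)^n = 3300 kPa.
W = (P₁V₁−P₂V₂)/(n−1) = (325×48.7−3300×10.7)/0.53 = -36800 J.
ΔU = nCvΔT = 2.97×29.7×(1430−642) = 69600 J.
Q = ΔU + W = 32800 J.
State after step 1: P = 3300 kPa, V = 10.7 L, T = 1430 K.
Step 2 — Isothermal: T stays 1430 K; PV = const ⇒ V₂ = 71.8 L, P₂ = 492 kPa.
ΔU = 0 (ideal gas, T constant).
W = nRT ln(V₂/V₁) = 2.97×8.314×1430×ln(6.70) = 67200 J.
Q = ΔU + W = 67200 J.
Net over both steps: W = 30400 J, Q = 100000 J, ΔU = 69600 J.

30400 J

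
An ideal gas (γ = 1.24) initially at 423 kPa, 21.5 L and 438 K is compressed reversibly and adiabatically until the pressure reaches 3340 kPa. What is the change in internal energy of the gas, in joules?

n = P₁V₁/(RT₁) = 423×21.5/(8.314×438) = 2.50 mol.
Adiabatic: T₂/T₁ = (P₂/P₁)^((γ−1)/γ) ⇒ T₂ = 438×(7.90)^0.194 = 653 K; V₂ = 4.06 L.
For an ideal gas ΔU = nCvΔT with Cv = R/(γ−1) = 34.6 J/(mol·K).
ΔU = 2.50×34.6×(653−438) = 18600 J.

18600 J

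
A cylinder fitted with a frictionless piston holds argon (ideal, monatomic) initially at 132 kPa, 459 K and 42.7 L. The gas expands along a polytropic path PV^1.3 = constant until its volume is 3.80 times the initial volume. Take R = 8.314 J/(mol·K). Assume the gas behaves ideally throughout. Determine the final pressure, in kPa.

23.3 kPa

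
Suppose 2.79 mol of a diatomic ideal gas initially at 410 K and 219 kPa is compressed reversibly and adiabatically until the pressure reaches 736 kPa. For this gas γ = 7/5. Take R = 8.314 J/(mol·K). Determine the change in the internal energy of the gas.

9840 J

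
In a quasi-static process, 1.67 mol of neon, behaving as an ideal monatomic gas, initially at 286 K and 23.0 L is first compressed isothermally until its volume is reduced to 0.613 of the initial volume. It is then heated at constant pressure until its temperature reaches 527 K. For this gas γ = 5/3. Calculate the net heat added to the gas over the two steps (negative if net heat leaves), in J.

P₁ = nRT₁/V₁ = 1.67×8.314×286/23.0 = 173 kPa.
Step 1 — Isothermal: T stays 286 K; PV = const ⇒ V₂ = 14.1 L, P₂ = 282 kPa.
ΔU = 0 (ideal gas, T constant).
W = nRT ln(V₂/V₁) = 1.67×8.314×286×ln(0.613) = -1940 J.
Q = ΔU + W = -1940 J.
State after step 1: P = 282 kPa, V = 14.1 L, T = 286 K.
Step 2 — Isobaric: P stays 282 kPa; V/T = const ⇒ T₂ = 527 K, V₂ = 26.0 L.
W = PΔV = 282×(26.0−14.1) kPa·L = 3350 J.
ΔU = nCvΔT = 1.67×12.5×(527−286) = 5020 J.
Q = ΔU + W = nCpΔT = 8370 J.
Net over both steps: W = 1400 J, Q = 6420 J, ΔU = 5020 J.

6420 J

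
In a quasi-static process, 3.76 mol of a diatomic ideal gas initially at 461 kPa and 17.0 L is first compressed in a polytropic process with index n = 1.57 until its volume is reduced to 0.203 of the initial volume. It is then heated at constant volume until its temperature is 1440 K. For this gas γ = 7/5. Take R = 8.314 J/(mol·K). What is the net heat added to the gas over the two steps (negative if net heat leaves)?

72600 J

T₁ = P₁V₁/(nR) = 461×17.0/(3.76×8.314) = 251 K.
Step 1 — Polytropic n=1.57: T₂ = T₁(V₁/V₂)^(n−1) = 251×(4.93)^0.57 = 622 K; P₂ = P₁(V₁/V₂)^n = 5640 kPa.
W = (P₁V₁−P₂V₂)/(n−1) = (461×17.0−5640×3.45)/0.57 = -20400 J.
ΔU = nCvΔT = 3.76×20.8×(622−251) = 29000 J.
Q = ΔU + W = 8660 J.
State after step 1: P = 5640 kPa, V = 3.45 L, T = 622 K.
Step 2 — Isochoric: V stays 3.45 L; P/T = const ⇒ T₂ = 1440 K, P₂ = 13000 kPa.
W = 0 (no volume change).
ΔU = nCvΔT = 3.76×20.8×(1440−622) = 63900 J.
Q = ΔU = 63900 J.
Net over both steps: W = -20400 J, Q = 72600 J, ΔU = 92900 J.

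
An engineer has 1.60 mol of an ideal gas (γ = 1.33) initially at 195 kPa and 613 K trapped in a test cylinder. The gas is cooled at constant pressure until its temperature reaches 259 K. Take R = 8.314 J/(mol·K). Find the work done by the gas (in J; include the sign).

V₁ = nRT₁/P₁ = 1.60×8.314×613/195 = 41.8 L.
Isobaric: P stays 195 kPa; V/T = const ⇒ T₂ = 259 K, V₂ = 17.7 L.
W = PΔV = 195×(17.7−41.8) kPa·L = -4710 J.

-4710 J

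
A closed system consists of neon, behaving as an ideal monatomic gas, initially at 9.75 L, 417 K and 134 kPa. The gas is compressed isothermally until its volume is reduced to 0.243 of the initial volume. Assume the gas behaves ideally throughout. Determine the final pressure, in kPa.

Isothermal: T stays 417 K; PV = const ⇒ V₂ = 2.37 L, P₂ = 551 kPa.

551 kPa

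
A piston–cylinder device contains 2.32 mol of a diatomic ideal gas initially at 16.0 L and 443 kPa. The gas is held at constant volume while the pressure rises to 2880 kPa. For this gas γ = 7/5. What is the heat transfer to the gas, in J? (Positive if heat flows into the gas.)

97500 J

T₁ = P₁V₁/(nR) = 443×16.0/(2.32×8.314) = 367 K.
Isochoric: V stays 16.0 L; P/T = const ⇒ T₂ = 2390 K, P₂ = 2880 kPa.
W = 0 (no volume change).
ΔU = nCvΔT = 2.32×20.8×(2390−367) = 97500 J.
Q = ΔU = 97500 J.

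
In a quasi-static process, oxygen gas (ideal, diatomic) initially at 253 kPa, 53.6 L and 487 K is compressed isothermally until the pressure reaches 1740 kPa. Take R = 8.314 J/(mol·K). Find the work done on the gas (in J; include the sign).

26100 J

n = P₁V₁/(RT₁) = 253×53.6/(8.314×487) = 3.35 mol.
Isothermal: T stays 487 K; PV = const ⇒ V₂ = 7.79 L, P₂ = 1740 kPa.
W = nRT ln(V₂/V₁) = 3.35×8.314×487×ln(0.145) = -26100 J.
Work done on the gas = −W_by = 26100 J.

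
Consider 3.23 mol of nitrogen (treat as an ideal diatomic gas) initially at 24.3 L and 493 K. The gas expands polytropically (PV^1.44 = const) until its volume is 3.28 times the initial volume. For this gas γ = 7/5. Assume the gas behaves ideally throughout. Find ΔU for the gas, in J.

-13500 J

P₁ = nRT₁/V₁ = 3.23×8.314×493/24.3 = 545 kPa.
Polytropic n=1.44: T₂ = T₁(V₁/V₂)^(n−1) = 493×(0.305)^0.44 = 292 K; P₂ = P₁(V₁/V₂)^n = 98.5 kPa.
For an ideal gas ΔU = nCvΔT with Cv = (5/2)R = 20.8 J/(mol·K).
ΔU = 3.23×20.8×(292−493) = -13500 J.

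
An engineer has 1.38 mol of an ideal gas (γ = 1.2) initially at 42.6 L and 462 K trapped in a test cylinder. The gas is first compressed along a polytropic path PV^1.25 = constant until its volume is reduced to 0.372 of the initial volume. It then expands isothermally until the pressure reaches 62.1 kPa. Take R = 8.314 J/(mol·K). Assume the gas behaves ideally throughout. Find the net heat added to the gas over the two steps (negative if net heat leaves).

P₁ = nRT₁/V₁ = 1.38×8.314×462/42.6 = 124 kPa.
Step 1 — Polytropic n=1.25: T₂ = T₁(V₁/V₂)^(n−1) = 462×(2.69)^0.25 = 592 K; P₂ = P₁(V₁/V₂)^n = 428 kPa.
W = (P₁V₁−P₂V₂)/(n−1) = (124×42.6−428×15.8)/0.25 = -5950 J.
ΔU = nCvΔT = 1.38×41.6×(592−462) = 7430 J.
Q = ΔU + W = 1490 J.
State after step 1: P = 428 kPa, V = 15.8 L, T = 592 K.
Step 2 — Isothermal: T stays 592 K; PV = const ⇒ V₂ = 109 L, P₂ = 62.1 kPa.
ΔU = 0 (ideal gas, T constant).
W = nRT ln(V₂/V₁) = 1.38×8.314×592×ln(6.90) = 13100 J.
Q = ΔU + W = 13100 J.
Net over both steps: W = 7160 J, Q = 14600 J, ΔU = 7430 J.

14600 J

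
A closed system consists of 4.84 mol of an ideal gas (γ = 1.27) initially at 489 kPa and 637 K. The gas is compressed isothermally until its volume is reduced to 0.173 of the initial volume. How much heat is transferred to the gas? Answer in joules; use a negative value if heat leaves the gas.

-45000 J

V₁ = nRT₁/P₁ = 4.84×8.314×637/489 = 52.4 L.
Isothermal: T stays 637 K; PV = const ⇒ V₂ = 9.07 L, P₂ = 2830 kPa.
ΔU = 0 (ideal gas, T constant).
W = nRT ln(V₂/V₁) = 4.84×8.314×637×ln(0.173) = -45000 J.
Q = ΔU + W = -45000 J.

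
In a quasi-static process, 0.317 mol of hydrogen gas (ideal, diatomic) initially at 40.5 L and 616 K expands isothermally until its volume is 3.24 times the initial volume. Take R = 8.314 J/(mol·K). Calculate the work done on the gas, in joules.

P₁ = nRT₁/V₁ = 0.317×8.314×616/40.5 = 40.1 kPa.
Isothermal: T stays 616 K; PV = const ⇒ V₂ = 131 L, P₂ = 12.4 kPa.
W = nRT ln(V₂/V₁) = 0.317×8.314×616×ln(3.24) = 1910 J.
Work done on the gas = −W_by = -1910 J.

-1910 J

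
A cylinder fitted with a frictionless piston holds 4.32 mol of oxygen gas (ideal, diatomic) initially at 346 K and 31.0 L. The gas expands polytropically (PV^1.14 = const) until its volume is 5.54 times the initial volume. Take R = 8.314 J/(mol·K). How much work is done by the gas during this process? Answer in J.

P₁ = nRT₁/V₁ = 4.32×8.314×346/31.0 = 401 kPa.
Polytropic n=1.14: T₂ = T₁(V₁/V₂)^(n−1) = 346×(0.181)^0.14 = 272 K; P₂ = P₁(V₁/V₂)^n = 56.9 kPa.
W = (P₁V₁−P₂V₂)/(n−1) = (401×31.0−56.9×172)/0.14 = 18900 J.

18900 J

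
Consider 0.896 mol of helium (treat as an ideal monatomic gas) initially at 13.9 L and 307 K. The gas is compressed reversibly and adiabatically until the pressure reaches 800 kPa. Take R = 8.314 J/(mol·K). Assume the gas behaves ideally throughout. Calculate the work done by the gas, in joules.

P₁ = nRT₁/V₁ = 0.896×8.314×307/13.9 = 165 kPa.
Adiabatic: T₂/T₁ = (P₂/P₁)^((γ−1)/γ) ⇒ T₂ = 307×(4.86)^0.400 = 578 K; V₂ = 5.38 L.
ΔU = nCvΔT = 0.896×12.5×(578−307) = 3030 J.
Q = 0 for an adiabatic process, so W = −ΔU = -3030 J.

-3030 J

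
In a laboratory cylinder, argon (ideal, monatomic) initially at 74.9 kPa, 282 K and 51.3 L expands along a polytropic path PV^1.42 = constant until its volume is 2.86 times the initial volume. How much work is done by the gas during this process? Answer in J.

n = P₁V₁/(RT₁) = 74.9×51.3/(8.314×282) = 1.64 mol.
Polytropic n=1.42: T₂ = T₁(V₁/V₂)^(n−1) = 282×(0.350)^0.42 = 181 K; P₂ = P₁(V₁/V₂)^n = 16.8 kPa.
W = (P₁V₁−P₂V₂)/(n−1) = (74.9×51.3−16.8×147)/0.42 = 3260 J.

3260 J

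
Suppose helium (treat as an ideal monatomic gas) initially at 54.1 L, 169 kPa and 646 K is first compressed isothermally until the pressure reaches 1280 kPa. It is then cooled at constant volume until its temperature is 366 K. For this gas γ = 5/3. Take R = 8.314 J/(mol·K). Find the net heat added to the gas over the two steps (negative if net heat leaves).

-24500 J

n = P₁V₁/(RT₁) = 169×54.1/(8.314×646) = 1.70 mol.
Step 1 — Isothermal: T stays 646 K; PV = const ⇒ V₂ = 7.14 L, P₂ = 1280 kPa.
ΔU = 0 (ideal gas, T constant).
W = nRT ln(V₂/V₁) = 1.70×8.314×646×ln(0.132) = -18500 J.
Q = ΔU + W = -18500 J.
State after step 1: P = 1280 kPa, V = 7.14 L, T = 646 K.
Step 2 — Isochoric: V stays 7.14 L; P/T = const ⇒ T₂ = 366 K, P₂ = 725 kPa.
W = 0 (no volume change).
ΔU = nCvΔT = 1.70×12.5×(366−646) = -5940 J.
Q = ΔU = -5940 J.
Net over both steps: W = -18500 J, Q = -24500 J, ΔU = -5940 J.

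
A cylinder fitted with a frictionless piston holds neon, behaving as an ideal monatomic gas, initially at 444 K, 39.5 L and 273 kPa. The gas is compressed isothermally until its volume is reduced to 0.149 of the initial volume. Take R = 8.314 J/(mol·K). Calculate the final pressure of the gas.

1830 kPa

Isothermal: T stays 444 K; PV = const ⇒ V₂ = 5.89 L, P₂ = 1830 kPa.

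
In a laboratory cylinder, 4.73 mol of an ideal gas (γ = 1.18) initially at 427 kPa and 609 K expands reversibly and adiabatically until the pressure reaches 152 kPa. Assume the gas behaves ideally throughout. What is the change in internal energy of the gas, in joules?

-19400 J

V₁ = nRT₁/P₁ = 4.73×8.314×609/427 = 56.1 L.
Adiabatic: T₂/T₁ = (P₂/P₁)^((γ−1)/γ) ⇒ T₂ = 609×(0.356)^0.153 = 520 K; V₂ = 135 L.
For an ideal gas ΔU = nCvΔT with Cv = R/(γ−1) = 46.2 J/(mol·K).
ΔU = 4.73×46.2×(520−609) = -19400 J.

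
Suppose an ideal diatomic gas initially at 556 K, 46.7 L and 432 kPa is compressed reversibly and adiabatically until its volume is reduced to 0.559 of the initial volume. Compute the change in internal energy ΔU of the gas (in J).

13200 J

n = P₁V₁/(RT₁) = 432×46.7/(8.314×556) = 4.36 mol.
Adiabatic: TV^(γ−1) = const ⇒ T₂ = 556×(1.79)^0.400 = 702 K; PV^γ = const ⇒ P₂ = 975 kPa.
For an ideal gas ΔU = nCvΔT with Cv = (5/2)R = 20.8 J/(mol·K).
ΔU = 4.36×20.8×(702−556) = 13200 J.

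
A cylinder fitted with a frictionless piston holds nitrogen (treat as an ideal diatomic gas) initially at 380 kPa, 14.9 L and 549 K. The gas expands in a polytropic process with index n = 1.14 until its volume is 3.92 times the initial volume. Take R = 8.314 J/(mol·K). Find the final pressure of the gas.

80.1 kPa

Polytropic n=1.14: T₂ = T₁(V₁/V₂)^(n−1) = 549×(0.255)^0.14 = 453 K; P₂ = P₁(V₁/V₂)^n = 80.1 kPa.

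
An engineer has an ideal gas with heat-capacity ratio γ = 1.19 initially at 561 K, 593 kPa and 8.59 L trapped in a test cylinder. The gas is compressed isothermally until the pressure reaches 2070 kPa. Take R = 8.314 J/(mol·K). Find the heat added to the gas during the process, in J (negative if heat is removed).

n = P₁V₁/(RT₁) = 593×8.59/(8.314×561) = 1.09 mol.
Isothermal: T stays 561 K; PV = const ⇒ V₂ = 2.46 L, P₂ = 2070 kPa.
ΔU = 0 (ideal gas, T constant).
W = nRT ln(V₂/V₁) = 1.09×8.314×561×ln(0.286) = -6370 J.
Q = ΔU + W = -6370 J.

-6370 J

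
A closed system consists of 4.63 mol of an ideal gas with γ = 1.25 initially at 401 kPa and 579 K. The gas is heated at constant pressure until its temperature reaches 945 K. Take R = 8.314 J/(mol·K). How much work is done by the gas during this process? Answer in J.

14100 J

V₁ = nRT₁/P₁ = 4.63×8.314×579/401 = 55.6 L.
Isobaric: P stays 401 kPa; V/T = const ⇒ T₂ = 945 K, V₂ = 90.7 L.
W = PΔV = 401×(90.7−55.6) kPa·L = 14100 J.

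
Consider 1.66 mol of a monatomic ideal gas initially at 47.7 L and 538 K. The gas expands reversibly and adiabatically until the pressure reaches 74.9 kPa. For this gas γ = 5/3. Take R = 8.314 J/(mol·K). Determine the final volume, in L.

74.0 L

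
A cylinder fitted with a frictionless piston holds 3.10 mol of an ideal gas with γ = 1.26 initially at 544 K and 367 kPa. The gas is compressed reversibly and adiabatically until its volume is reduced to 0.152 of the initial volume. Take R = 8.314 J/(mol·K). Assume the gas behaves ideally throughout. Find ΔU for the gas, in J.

34100 J

V₁ = nRT₁/P₁ = 3.10×8.314×544/367 = 38.2 L.
Adiabatic: TV^(γ−1) = const ⇒ T₂ = 544×(6.58)^0.260 = 888 K; PV^γ = const ⇒ P₂ = 3940 kPa.
For an ideal gas ΔU = nCvΔT with Cv = R/(γ−1) = 32.0 J/(mol·K).
ΔU = 3.10×32.0×(888−544) = 34100 J.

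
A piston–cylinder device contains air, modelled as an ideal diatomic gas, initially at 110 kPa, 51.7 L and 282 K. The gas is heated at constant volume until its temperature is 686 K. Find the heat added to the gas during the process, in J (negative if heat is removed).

20400 J

n = P₁V₁/(RT₁) = 110×51.7/(8.314×282) = 2.43 mol.
Isochoric: V stays 51.7 L; P/T = const ⇒ T₂ = 686 K, P₂ = 268 kPa.
W = 0 (no volume change).
ΔU = nCvΔT = 2.43×20.8×(686−282) = 20400 J.
Q = ΔU = 20400 J.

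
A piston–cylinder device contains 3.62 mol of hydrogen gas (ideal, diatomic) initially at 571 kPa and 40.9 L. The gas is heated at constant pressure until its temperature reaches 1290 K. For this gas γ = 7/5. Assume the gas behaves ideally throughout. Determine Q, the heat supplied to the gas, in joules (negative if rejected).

54100 J

T₁ = P₁V₁/(nR) = 571×40.9/(3.62×8.314) = 776 K.
Isobaric: P stays 571 kPa; V/T = const ⇒ T₂ = 1290 K, V₂ = 68.0 L.
W = PΔV = 571×(68.0−40.9) kPa·L = 15500 J.
ΔU = nCvΔT = 3.62×20.8×(1290−776) = 38700 J.
Q = ΔU + W = nCpΔT = 54100 J.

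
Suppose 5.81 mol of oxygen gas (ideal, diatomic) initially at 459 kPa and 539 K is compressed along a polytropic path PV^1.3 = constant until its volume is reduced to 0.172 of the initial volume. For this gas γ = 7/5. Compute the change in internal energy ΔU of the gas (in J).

V₁ = nRT₁/P₁ = 5.81×8.314×539/459 = 56.7 L.
Polytropic n=1.3: T₂ = T₁(V₁/V₂)^(n−1) = 539×(5.81)^0.30 = 914 K; P₂ = P₁(V₁/V₂)^n = 4530 kPa.
For an ideal gas ΔU = nCvΔT with Cv = (5/2)R = 20.8 J/(mol·K).
ΔU = 5.81×20.8×(914−539) = 45300 J.

45300 J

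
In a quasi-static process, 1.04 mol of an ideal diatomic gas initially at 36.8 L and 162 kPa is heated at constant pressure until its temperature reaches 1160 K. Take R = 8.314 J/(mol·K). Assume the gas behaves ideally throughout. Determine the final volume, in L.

61.9 L

T₁ = P₁V₁/(nR) = 162×36.8/(1.04×8.314) = 689 K.
Isobaric: P stays 162 kPa; V/T = const ⇒ T₂ = 1160 K, V₂ = 61.9 L.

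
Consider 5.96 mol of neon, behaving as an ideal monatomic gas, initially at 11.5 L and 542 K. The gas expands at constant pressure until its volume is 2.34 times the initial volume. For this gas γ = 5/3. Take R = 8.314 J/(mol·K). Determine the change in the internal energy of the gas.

P₁ = nRT₁/V₁ = 5.96×8.314×542/11.5 = 2340 kPa.
Isobaric: P stays 2340 kPa; V/T = const ⇒ T₂ = 1270 K, V₂ = 26.9 L.
For an ideal gas ΔU = nCvΔT with Cv = (3/2)R = 12.5 J/(mol·K).
ΔU = 5.96×12.5×(1270−542) = 54000 J.

54000 J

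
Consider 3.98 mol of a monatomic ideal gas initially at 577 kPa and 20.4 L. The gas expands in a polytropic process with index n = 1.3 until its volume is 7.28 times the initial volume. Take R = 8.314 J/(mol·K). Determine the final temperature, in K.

T₁ = P₁V₁/(nR) = 577×20.4/(3.98×8.314) = 356 K.
Polytropic n=1.3: T₂ = T₁(V₁/V₂)^(n−1) = 356×(0.137)^0.30 = 196 K; P₂ = P₁(V₁/V₂)^n = 43.7 kPa.

196 K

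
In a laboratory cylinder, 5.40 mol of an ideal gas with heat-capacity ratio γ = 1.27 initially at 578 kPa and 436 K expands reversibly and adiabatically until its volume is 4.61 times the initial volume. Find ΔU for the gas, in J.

-24500 J

V₁ = nRT₁/P₁ = 5.40×8.314×436/578 = 33.9 L.
Adiabatic: TV^(γ−1) = const ⇒ T₂ = 436×(0.217)^0.270 = 289 K; PV^γ = const ⇒ P₂ = 83.0 kPa.
For an ideal gas ΔU = nCvΔT with Cv = R/(γ−1) = 30.8 J/(mol·K).
ΔU = 5.40×30.8×(289−436) = -24500 J.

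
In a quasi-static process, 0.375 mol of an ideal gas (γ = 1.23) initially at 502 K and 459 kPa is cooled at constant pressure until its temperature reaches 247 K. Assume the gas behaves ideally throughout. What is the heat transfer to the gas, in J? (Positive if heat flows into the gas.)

V₁ = nRT₁/P₁ = 0.375×8.314×502/459 = 3.41 L.
Isobaric: P stays 459 kPa; V/T = const ⇒ T₂ = 247 K, V₂ = 1.68 L.
W = PΔV = 459×(1.68−3.41) kPa·L = -795 J.
ΔU = nCvΔT = 0.375×36.1×(247−502) = -3460 J.
Q = ΔU + W = nCpΔT = -4250 J.

-4250 J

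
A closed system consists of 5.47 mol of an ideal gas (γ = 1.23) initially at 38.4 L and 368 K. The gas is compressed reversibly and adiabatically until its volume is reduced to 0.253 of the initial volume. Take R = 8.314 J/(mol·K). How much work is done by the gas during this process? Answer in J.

-27100 J

P₁ = nRT₁/V₁ = 5.47×8.314×368/38.4 = 436 kPa.
Adiabatic: TV^(γ−1) = const ⇒ T₂ = 368×(3.95)^0.230 = 505 K; PV^γ = const ⇒ P₂ = 2360 kPa.
ΔU = nCvΔT = 5.47×36.1×(505−368) = 27100 J.
Q = 0 for an adiabatic process, so W = −ΔU = -27100 J.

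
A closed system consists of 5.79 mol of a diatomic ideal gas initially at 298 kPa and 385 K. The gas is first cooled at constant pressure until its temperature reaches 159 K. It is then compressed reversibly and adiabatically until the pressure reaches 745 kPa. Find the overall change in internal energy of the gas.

V₁ = nRT₁/P₁ = 5.79×8.314×385/298 = 62.2 L.
Step 1 — Isobaric: P stays 298 kPa; V/T = const ⇒ T₂ = 159 K, V₂ = 25.7 L.
W = PΔV = 298×(25.7−62.2) kPa·L = -10900 J.
ΔU = nCvΔT = 5.79×20.8×(159−385) = -27200 J.
Q = ΔU + W = nCpΔT = -38100 J.
State after step 1: P = 298 kPa, V = 25.7 L, T = 159 K.
Step 2 — Adiabatic: T₂/T₁ = (P₂/P₁)^((γ−1)/γ) ⇒ T₂ = 159×(2.50)^0.286 = 207 K; V₂ = 13.3 L.
ΔU = nCvΔT = 5.79×20.8×(207−159) = 5730 J.
Q = 0 for an adiabatic process, so W = −ΔU = -5730 J.
Net over both steps: W = -16600 J, Q = -38100 J, ΔU = -21500 J.

-21500 J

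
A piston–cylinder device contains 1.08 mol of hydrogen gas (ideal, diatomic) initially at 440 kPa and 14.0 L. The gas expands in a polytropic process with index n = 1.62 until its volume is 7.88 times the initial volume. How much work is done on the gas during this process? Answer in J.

T₁ = P₁V₁/(nR) = 440×14.0/(1.08×8.314) = 686 K.
Polytropic n=1.62: T₂ = T₁(V₁/V₂)^(n−1) = 686×(0.127)^0.62 = 191 K; P₂ = P₁(V₁/V₂)^n = 15.5 kPa.
W = (P₁V₁−P₂V₂)/(n−1) = (440×14.0−15.5×110)/0.62 = 7170 J.
Work done on the gas = −W_by = -7170 J.

-7170 J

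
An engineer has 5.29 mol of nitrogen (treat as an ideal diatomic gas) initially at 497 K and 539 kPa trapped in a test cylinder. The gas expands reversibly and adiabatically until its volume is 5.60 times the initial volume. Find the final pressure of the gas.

48.3 kPa

V₁ = nRT₁/P₁ = 5.29×8.314×497/539 = 40.6 L.
Adiabatic: TV^(γ−1) = const ⇒ T₂ = 497×(0.179)^0.400 = 250 K; PV^γ = const ⇒ P₂ = 48.3 kPa.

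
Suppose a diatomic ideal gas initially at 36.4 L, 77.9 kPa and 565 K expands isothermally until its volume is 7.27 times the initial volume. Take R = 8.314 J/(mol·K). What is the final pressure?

10.7 kPa

Isothermal: T stays 565 K; PV = const ⇒ V₂ = 265 L, P₂ = 10.7 kPa.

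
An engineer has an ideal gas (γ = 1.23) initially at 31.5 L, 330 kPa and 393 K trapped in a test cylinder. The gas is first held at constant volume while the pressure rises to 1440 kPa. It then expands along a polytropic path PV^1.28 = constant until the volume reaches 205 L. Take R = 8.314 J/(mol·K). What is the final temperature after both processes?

n = P₁V₁/(RT₁) = 330×31.5/(8.314×393) = 3.18 mol.
Step 1 — Isochoric: V stays 31.5 L; P/T = const ⇒ T₂ = 1710 K, P₂ = 1440 kPa.
W = 0 (no volume change).
ΔU = nCvΔT = 3.18×36.1×(1710−393) = 152000 J.
Q = ΔU = 152000 J.
State after step 1: P = 1440 kPa, V = 31.5 L, T = 1710 K.
Step 2 — Polytropic n=1.28: T₂ = T₁(V₁/V₂)^(n−1) = 1710×(0.154)^0.28 = 1020 K; P₂ = P₁(V₁/V₂)^n = 131 kPa.
W = (P₁V₁−P₂V₂)/(n−1) = (1440×31.5−131×205)/0.28 = 66100 J.
ΔU = nCvΔT = 3.18×36.1×(1020−1710) = -80500 J.
Q = ΔU + W = -14400 J.
Net over both steps: W = 66100 J, Q = 138000 J, ΔU = 71500 J.

1020 K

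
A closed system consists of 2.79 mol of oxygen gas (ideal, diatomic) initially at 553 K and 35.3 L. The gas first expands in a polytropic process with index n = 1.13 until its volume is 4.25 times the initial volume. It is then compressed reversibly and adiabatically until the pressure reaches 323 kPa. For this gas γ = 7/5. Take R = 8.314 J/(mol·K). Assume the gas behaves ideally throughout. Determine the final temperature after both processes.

P₁ = nRT₁/V₁ = 2.79×8.314×553/35.3 = 363 kPa.
Step 1 — Polytropic n=1.13: T₂ = T₁(V₁/V₂)^(n−1) = 553×(0.235)^0.13 = 458 K; P₂ = P₁(V₁/V₂)^n = 70.8 kPa.
W = (P₁V₁−P₂V₂)/(n−1) = (363×35.3−70.8×150)/0.13 = 16900 J.
ΔU = nCvΔT = 2.79×20.8×(458−553) = -5500 J.
Q = ΔU + W = 11400 J.
State after step 1: P = 70.8 kPa, V = 150 L, T = 458 K.
Step 2 — Adiabatic: T₂/T₁ = (P₂/P₁)^((γ−1)/γ) ⇒ T₂ = 458×(4.56)^0.286 = 707 K; V₂ = 50.8 L.
ΔU = nCvΔT = 2.79×20.8×(707−458) = 14400 J.
Q = 0 for an adiabatic process, so W = −ΔU = -14400 J.
Net over both steps: W = 2500 J, Q = 11400 J, ΔU = 8920 J.

707 K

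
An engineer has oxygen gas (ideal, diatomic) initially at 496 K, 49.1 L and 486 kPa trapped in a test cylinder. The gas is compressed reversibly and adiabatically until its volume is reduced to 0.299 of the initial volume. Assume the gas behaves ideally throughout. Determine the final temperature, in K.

Adiabatic: TV^(γ−1) = const ⇒ T₂ = 496×(3.34)^0.400 = 804 K; PV^γ = const ⇒ P₂ = 2630 kPa.

804 K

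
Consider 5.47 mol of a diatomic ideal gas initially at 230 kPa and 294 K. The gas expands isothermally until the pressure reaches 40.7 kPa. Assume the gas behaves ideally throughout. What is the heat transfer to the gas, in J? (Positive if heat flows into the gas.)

V₁ = nRT₁/P₁ = 5.47×8.314×294/230 = 58.1 L.
Isothermal: T stays 294 K; PV = const ⇒ V₂ = 329 L, P₂ = 40.7 kPa.
ΔU = 0 (ideal gas, T constant).
W = nRT ln(V₂/V₁) = 5.47×8.314×294×ln(5.65) = 23200 J.
Q = ΔU + W = 23200 J.

23200 J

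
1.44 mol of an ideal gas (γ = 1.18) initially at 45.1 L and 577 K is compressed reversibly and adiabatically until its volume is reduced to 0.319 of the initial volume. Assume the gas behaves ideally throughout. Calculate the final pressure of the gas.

590 kPa

P₁ = nRT₁/V₁ = 1.44×8.314×577/45.1 = 153 kPa.
Adiabatic: TV^(γ−1) = const ⇒ T₂ = 577×(3.13)^0.180 = 709 K; PV^γ = const ⇒ P₂ = 590 kPa.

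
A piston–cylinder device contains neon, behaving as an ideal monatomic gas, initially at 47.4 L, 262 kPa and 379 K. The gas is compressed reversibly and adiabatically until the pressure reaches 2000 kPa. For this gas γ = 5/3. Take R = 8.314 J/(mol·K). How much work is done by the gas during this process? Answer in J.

n = P₁V₁/(RT₁) = 262×47.4/(8.314×379) = 3.94 mol.
Adiabatic: T₂/T₁ = (P₂/P₁)^((γ−1)/γ) ⇒ T₂ = 379×(7.63)^0.400 = 855 K; V₂ = 14.0 L.
ΔU = nCvΔT = 3.94×12.5×(855−379) = 23400 J.
Q = 0 for an adiabatic process, so W = −ΔU = -23400 J.

-23400 J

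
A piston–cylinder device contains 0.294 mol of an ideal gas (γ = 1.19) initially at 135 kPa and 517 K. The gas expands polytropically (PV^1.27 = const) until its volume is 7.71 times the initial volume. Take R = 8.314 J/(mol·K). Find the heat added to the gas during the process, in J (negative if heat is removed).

V₁ = nRT₁/P₁ = 0.294×8.314×517/135 = 9.36 L.
Polytropic n=1.27: T₂ = T₁(V₁/V₂)^(n−1) = 517×(0.130)^0.27 = 298 K; P₂ = P₁(V₁/V₂)^n = 10.1 kPa.
W = (P₁V₁−P₂V₂)/(n−1) = (135×9.36−10.1×72.2)/0.27 = 1980 J.
ΔU = nCvΔT = 0.294×43.8×(298−517) = -2820 J.
Q = ΔU + W = -835 J.

-835 J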